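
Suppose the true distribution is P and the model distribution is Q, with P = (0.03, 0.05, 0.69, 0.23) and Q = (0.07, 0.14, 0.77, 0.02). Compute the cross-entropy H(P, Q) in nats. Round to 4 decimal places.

H(P,Q) = −Σ p·ln q.
  −0.03·ln(0.07) = 0.07978
  −0.05·ln(0.14) = 0.09831
  −0.69·ln(0.77) = 0.18034
  −0.23·ln(0.02) = 0.89977
H(P,Q) = 1.2582 nats.

1.2582 nats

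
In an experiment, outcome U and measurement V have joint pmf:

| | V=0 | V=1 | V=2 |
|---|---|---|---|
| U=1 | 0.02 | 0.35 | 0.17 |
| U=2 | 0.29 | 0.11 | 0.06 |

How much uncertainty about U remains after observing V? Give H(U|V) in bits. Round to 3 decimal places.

0.662 bits

Chain rule: H(U|V) = H(U,V) − H(V).
Marginals: p(U) = (0.5400, 0.4600), p(V) = (0.3100, 0.4600, 0.2300).
H(U,V) = 2.1893 bits; H(V) = 1.5268 bits.
H(U|V) = 2.1893 − 1.5268 = 0.662 bits.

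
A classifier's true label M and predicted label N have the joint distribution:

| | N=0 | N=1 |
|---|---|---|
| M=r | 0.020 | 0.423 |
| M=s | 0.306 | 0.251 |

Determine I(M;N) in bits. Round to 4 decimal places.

0.2401 bits

Marginals: p(M) = (0.4430, 0.5570), p(N) = (0.3260, 0.6740).
I(M;N) = Σ p(x,y)·log₂[p(x,y)/(p(x)p(y))].
  (r,0): 0.020·log₂(0.1385) = -0.05704
  (r,1): 0.423·log₂(1.4167) = 0.21257
  (s,0): 0.306·log₂(1.6852) = 0.23039
  (s,1): 0.251·log₂(0.6686) = -0.14578
Sum = 0.2401 bits.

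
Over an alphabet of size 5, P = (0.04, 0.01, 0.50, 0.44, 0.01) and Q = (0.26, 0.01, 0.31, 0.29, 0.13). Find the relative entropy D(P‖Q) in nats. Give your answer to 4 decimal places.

D(P‖Q) = Σ p·ln(p/q).
  0.04·ln(0.04/0.26) = -0.07487
  0.01·ln(0.01/0.01) = 0.00000
  0.50·ln(0.50/0.31) = 0.23902
  0.44·ln(0.44/0.29) = 0.18343
  0.01·ln(0.01/0.13) = -0.02565
D(P‖Q) = 0.3219 nats.

0.3219 nats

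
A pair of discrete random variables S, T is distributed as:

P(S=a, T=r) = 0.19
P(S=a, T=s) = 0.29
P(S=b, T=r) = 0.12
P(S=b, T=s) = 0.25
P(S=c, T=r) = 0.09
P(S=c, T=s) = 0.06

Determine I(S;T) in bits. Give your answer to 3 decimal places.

0.024 bits

Marginals: p(S) = (0.4800, 0.3700, 0.1500), p(T) = (0.4000, 0.6000).
I(S;T) = H(S) + H(T) − H(S,T).
H(S) = 1.4495, H(T) = 0.9710, H(S,T) = 2.3964.
I(S;T) = 1.4495 + 0.9710 − 2.3964 = 0.024 bits.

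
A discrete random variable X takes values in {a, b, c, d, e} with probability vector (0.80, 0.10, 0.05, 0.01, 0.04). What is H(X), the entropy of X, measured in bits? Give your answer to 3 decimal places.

H(X) = −Σ p·log₂ p.
  −(0.80)·log₂(0.80) = 0.2575
  −(0.10)·log₂(0.10) = 0.3322
  −(0.05)·log₂(0.05) = 0.2161
  −(0.01)·log₂(0.01) = 0.0664
  −(0.04)·log₂(0.04) = 0.1858
Sum: 0.2575 + 0.3322 + 0.2161 + 0.0664 + 0.1858 = 1.058 bits.

1.058 bits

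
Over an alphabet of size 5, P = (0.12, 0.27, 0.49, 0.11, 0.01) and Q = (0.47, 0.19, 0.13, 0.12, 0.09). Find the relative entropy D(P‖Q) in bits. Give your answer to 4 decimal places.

D(P‖Q) = Σ p·log₂(p/q).
  0.12·log₂(0.12/0.47) = -0.23636
  0.27·log₂(0.27/0.19) = 0.13688
  0.49·log₂(0.49/0.13) = 0.93799
  0.11·log₂(0.11/0.12) = -0.01381
  0.01·log₂(0.01/0.09) = -0.03170
D(P‖Q) = 0.7930 bits.

0.7930 bits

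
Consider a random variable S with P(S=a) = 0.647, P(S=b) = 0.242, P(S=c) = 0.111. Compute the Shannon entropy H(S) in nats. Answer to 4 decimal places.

0.8691 nats

H(S) = −Σ p·ln p.
  −(0.647)·ln(0.647) = 0.28171
  −(0.242)·ln(0.242) = 0.34335
  −(0.111)·ln(0.111) = 0.24400
Sum: 0.28171 + 0.34335 + 0.24400 = 0.8691 nats.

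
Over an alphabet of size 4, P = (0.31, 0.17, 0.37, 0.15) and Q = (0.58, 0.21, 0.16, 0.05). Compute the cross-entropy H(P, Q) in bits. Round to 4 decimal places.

H(P,Q) = −Σ p·log₂ q.
  −0.31·log₂(0.58) = 0.24362
  −0.17·log₂(0.21) = 0.38276
  −0.37·log₂(0.16) = 0.97823
  −0.15·log₂(0.05) = 0.64829
H(P,Q) = 2.2529 bits.

2.2529 bits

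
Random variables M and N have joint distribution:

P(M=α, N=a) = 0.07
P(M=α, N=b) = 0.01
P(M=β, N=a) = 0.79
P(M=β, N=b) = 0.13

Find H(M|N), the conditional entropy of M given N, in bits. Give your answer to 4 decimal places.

Marginals: p(M) = (0.0800, 0.9200), p(N) = (0.8600, 0.1400).
H(M|N) = Σ p(N) · H(M|N=·).
  N=a: p=0.8600, H(M|N=a) = 0.4071
  N=b: p=0.1400, H(M|N=b) = 0.3712
Weighted sum = 0.4021 bits.

0.4021 bits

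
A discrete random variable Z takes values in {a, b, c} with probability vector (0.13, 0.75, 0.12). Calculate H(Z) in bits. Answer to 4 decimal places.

1.0610 bits

H(Z) = −Σ p·log₂ p.
  −(0.13)·log₂(0.13) = 0.38264
  −(0.75)·log₂(0.75) = 0.31128
  −(0.12)·log₂(0.12) = 0.36707
Sum: 0.38264 + 0.31128 + 0.36707 = 1.0610 bits.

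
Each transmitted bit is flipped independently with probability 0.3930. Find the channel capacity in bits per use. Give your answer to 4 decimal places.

0.0333 bits

Binary symmetric channel: C = 1 − h₂(ε) where h₂ is the binary entropy function.
h₂(0.3930) = −0.3930·log₂0.3930 − 0.6070·log₂0.6070 = 0.9667.
C = 1 − 0.9667 = 0.0333 bits per channel use.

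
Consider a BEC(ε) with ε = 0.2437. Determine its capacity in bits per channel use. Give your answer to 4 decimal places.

Binary erasure channel: capacity C = 1 − ε.
C = 1 − 0.2437 = 0.7563 bits per channel use.

0.7563 bits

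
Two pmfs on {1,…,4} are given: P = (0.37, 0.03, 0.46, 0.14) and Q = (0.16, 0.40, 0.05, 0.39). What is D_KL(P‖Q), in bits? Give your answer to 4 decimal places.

1.6012 bits

D(P‖Q) = Σ p·log₂(p/q).
  0.37·log₂(0.37/0.16) = 0.44750
  0.03·log₂(0.03/0.40) = -0.11211
  0.46·log₂(0.46/0.05) = 1.47275
  0.14·log₂(0.14/0.39) = -0.20693
D(P‖Q) = 1.6012 bits.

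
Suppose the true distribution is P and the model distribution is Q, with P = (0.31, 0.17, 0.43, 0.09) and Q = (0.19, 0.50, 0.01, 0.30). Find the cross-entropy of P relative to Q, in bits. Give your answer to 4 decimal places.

H(P,Q) = −Σ p·log₂ q.
  −0.31·log₂(0.19) = 0.74274
  −0.17·log₂(0.50) = 0.17000
  −0.43·log₂(0.01) = 2.85686
  −0.09·log₂(0.30) = 0.15633
H(P,Q) = 3.9259 bits.

3.9259 bits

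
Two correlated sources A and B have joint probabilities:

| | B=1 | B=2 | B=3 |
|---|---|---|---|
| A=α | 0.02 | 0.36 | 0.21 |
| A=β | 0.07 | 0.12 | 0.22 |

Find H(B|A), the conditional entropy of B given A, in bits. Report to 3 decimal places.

Marginals: p(A) = (0.5900, 0.4100), p(B) = (0.0900, 0.4800, 0.4300).
H(B|A) = Σ p(A) · H(B|A=·).
  A=α: p=0.5900, H(B|A=α) = 1.1308
  A=β: p=0.4100, H(B|A=β) = 1.4361
Weighted sum = 1.256 bits.

1.256 bits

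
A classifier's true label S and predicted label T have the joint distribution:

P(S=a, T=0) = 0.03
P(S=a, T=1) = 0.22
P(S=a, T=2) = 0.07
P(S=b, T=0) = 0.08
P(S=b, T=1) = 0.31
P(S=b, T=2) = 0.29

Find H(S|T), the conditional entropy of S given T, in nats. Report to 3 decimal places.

0.601 nats

Chain rule: H(S|T) = H(S,T) − H(T).
Marginals: p(S) = (0.3200, 0.6800), p(T) = (0.1100, 0.5300, 0.3600).
H(S,T) = 1.5486 nats; H(T) = 0.9471 nats.
H(S|T) = 1.5486 − 0.9471 = 0.601 nats.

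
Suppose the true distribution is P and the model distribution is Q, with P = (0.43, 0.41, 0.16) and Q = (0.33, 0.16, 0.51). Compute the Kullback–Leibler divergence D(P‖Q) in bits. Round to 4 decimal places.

D(P‖Q) = Σ p·log₂(p/q).
  0.43·log₂(0.43/0.33) = 0.16420
  0.41·log₂(0.41/0.16) = 0.55660
  0.16·log₂(0.16/0.51) = -0.26759
D(P‖Q) = 0.4532 bits.

0.4532 bits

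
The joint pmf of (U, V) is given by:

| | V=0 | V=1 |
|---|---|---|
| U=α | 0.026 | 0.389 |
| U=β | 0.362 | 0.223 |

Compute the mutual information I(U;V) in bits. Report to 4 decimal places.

0.2623 bits

Marginals: p(U) = (0.4150, 0.5850), p(V) = (0.3880, 0.6120).
I(U;V) = Σ p(x,y)·log₂[p(x,y)/(p(x)p(y))].
  (α,0): 0.026·log₂(0.1615) = -0.06840
  (α,1): 0.389·log₂(1.5316) = 0.23926
  (β,0): 0.362·log₂(1.5949) = 0.24378
  (β,1): 0.223·log₂(0.6229) = -0.15231
Sum = 0.2623 bits.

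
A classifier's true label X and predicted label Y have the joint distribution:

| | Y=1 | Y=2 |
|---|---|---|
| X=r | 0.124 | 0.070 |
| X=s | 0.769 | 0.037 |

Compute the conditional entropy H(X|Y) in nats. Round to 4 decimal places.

Chain rule: H(X|Y) = H(X,Y) − H(Y).
Marginals: p(X) = (0.1940, 0.8060), p(Y) = (0.8930, 0.1070).
H(X,Y) = 0.7690 nats; H(Y) = 0.3402 nats.
H(X|Y) = 0.7690 − 0.3402 = 0.4288 nats.

0.4288 nats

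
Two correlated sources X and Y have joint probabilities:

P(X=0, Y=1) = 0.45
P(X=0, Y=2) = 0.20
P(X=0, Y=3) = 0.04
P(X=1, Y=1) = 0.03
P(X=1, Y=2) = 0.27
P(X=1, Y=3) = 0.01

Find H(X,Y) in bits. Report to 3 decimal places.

1.897 bits

H(X,Y) = −Σ p(x,y)·log₂ p(x,y) over all 6 cells.
  cell (0,1): −0.45·log₂0.45 = 0.5184
  cell (0,2): −0.20·log₂0.20 = 0.4644
  cell (0,3): −0.04·log₂0.04 = 0.1858
  cell (1,1): −0.03·log₂0.03 = 0.1518
  cell (1,2): −0.27·log₂0.27 = 0.5100
  cell (1,3): −0.01·log₂0.01 = 0.0664
Sum = 1.897 bits.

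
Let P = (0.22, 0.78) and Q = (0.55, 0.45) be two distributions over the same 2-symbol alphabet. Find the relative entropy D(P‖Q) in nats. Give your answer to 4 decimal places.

D(P‖Q) = Σ p·ln(p/q).
  0.22·ln(0.22/0.55) = -0.20158
  0.78·ln(0.78/0.45) = 0.42904
D(P‖Q) = 0.2275 nats.

0.2275 nats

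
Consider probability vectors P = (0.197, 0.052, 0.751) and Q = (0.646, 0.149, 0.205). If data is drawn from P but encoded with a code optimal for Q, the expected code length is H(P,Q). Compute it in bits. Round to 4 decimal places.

H(P,Q) = −Σ p·log₂ q.
  −0.197·log₂(0.646) = 0.12419
  −0.052·log₂(0.149) = 0.14282
  −0.751·log₂(0.205) = 1.71701
H(P,Q) = 1.9840 bits.

1.9840 bits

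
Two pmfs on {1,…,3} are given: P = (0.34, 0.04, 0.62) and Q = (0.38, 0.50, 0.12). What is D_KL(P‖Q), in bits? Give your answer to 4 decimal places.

1.2686 bits

D(P‖Q) = Σ p·log₂(p/q).
  0.34·log₂(0.34/0.38) = -0.05456
  0.04·log₂(0.04/0.50) = -0.14575
  0.62·log₂(0.62/0.12) = 1.46892
D(P‖Q) = 1.2686 bits.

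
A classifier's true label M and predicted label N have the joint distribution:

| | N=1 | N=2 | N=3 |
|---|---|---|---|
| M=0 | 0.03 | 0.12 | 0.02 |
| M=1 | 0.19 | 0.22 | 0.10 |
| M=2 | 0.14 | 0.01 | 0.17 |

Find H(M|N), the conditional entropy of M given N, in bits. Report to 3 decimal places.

1.219 bits

Chain rule: H(M|N) = H(M,N) − H(N).
Marginals: p(M) = (0.1700, 0.5100, 0.3200), p(N) = (0.3600, 0.3500, 0.2900).
H(M,N) = 2.7978 bits; H(N) = 1.5786 bits.
H(M|N) = 2.7978 − 1.5786 = 1.219 bits.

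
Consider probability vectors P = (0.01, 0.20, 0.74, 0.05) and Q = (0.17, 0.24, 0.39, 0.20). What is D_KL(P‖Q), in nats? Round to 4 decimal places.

0.3399 nats

D(P‖Q) = Σ p·ln(p/q).
  0.01·ln(0.01/0.17) = -0.02833
  0.20·ln(0.20/0.24) = -0.03646
  0.74·ln(0.74/0.39) = 0.47397
  0.05·ln(0.05/0.20) = -0.06931
D(P‖Q) = 0.3399 nats.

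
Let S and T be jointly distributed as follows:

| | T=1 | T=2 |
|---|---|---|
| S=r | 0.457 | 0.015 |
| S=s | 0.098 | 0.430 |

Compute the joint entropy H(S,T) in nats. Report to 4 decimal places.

1.0114 nats

H(S,T) = −Σ p(x,y)·ln p(x,y) over all 4 cells.
  cell (r,1): −0.457·ln0.457 = 0.35786
  cell (r,2): −0.015·ln0.015 = 0.06300
  cell (s,1): −0.098·ln0.098 = 0.22763
  cell (s,2): −0.430·ln0.430 = 0.36291
Sum = 1.0114 nats.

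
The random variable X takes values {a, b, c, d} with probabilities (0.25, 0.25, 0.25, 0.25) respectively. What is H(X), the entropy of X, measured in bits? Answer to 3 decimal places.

H(X) = −Σ p·log₂ p.
  −(0.25)·log₂(0.25) = 0.5000
  −(0.25)·log₂(0.25) = 0.5000
  −(0.25)·log₂(0.25) = 0.5000
  −(0.25)·log₂(0.25) = 0.5000
Sum: 0.5000 + 0.5000 + 0.5000 + 0.5000 = 2.000 bits.

2.000 bits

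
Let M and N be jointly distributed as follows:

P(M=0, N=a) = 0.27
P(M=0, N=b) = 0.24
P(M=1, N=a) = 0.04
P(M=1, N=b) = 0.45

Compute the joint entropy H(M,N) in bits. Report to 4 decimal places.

1.7083 bits

H(M,N) = −Σ p(x,y)·log₂ p(x,y) over all 4 cells.
  cell (0,a): −0.27·log₂0.27 = 0.51002
  cell (0,b): −0.24·log₂0.24 = 0.49413
  cell (1,a): −0.04·log₂0.04 = 0.18575
  cell (1,b): −0.45·log₂0.45 = 0.51840
Sum = 1.7083 bits.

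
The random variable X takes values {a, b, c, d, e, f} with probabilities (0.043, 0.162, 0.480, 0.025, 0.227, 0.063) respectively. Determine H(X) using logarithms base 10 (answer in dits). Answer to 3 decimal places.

H(X) = −Σ p·log₁₀ p.
  −(0.043)·log₁₀(0.043) = 0.0588
  −(0.162)·log₁₀(0.162) = 0.1281
  −(0.480)·log₁₀(0.480) = 0.1530
  −(0.025)·log₁₀(0.025) = 0.0401
  −(0.227)·log₁₀(0.227) = 0.1462
  −(0.063)·log₁₀(0.063) = 0.0756
Sum: 0.0588 + 0.1281 + 0.1530 + 0.0401 + 0.1462 + 0.0756 = 0.602 dits.

0.602 dits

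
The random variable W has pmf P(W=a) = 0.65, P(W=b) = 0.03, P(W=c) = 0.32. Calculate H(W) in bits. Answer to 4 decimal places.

1.0818 bits

H(W) = −Σ p·log₂ p.
  −(0.65)·log₂(0.65) = 0.40397
  −(0.03)·log₂(0.03) = 0.15177
  −(0.32)·log₂(0.32) = 0.52603
Sum: 0.40397 + 0.15177 + 0.52603 = 1.0818 bits.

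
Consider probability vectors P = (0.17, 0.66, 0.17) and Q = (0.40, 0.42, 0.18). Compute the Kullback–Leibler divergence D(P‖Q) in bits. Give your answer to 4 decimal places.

D(P‖Q) = Σ p·log₂(p/q).
  0.17·log₂(0.17/0.40) = -0.20986
  0.66·log₂(0.66/0.42) = 0.43037
  0.17·log₂(0.17/0.18) = -0.01402
D(P‖Q) = 0.2065 bits.

0.2065 bits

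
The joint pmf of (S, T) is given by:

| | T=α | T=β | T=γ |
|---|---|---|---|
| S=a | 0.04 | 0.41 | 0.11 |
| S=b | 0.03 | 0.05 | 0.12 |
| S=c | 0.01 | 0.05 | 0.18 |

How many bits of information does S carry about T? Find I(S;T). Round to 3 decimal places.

0.215 bits

Marginals: p(S) = (0.5600, 0.2000, 0.2400), p(T) = (0.0800, 0.5100, 0.4100).
I(S;T) = Σ p(x,y)·log₂[p(x,y)/(p(x)p(y))].
  (a,α): 0.04·log₂(0.8929) = -0.0065
  (a,β): 0.41·log₂(1.4356) = 0.2139
  (a,γ): 0.11·log₂(0.4791) = -0.1168
  (b,α): 0.03·log₂(1.8750) = 0.0272
  (b,β): 0.05·log₂(0.4902) = -0.0514
  (b,γ): 0.12·log₂(1.4634) = 0.0659
  (c,α): 0.01·log₂(0.5208) = -0.0094
  (c,β): 0.05·log₂(0.4085) = -0.0646
  (c,γ): 0.18·log₂(1.8293) = 0.1568
Sum = 0.215 bits.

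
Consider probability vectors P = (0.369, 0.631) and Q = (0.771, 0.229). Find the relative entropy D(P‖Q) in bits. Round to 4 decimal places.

0.5304 bits

D(P‖Q) = Σ p·log₂(p/q).
  0.369·log₂(0.369/0.771) = -0.39229
  0.631·log₂(0.631/0.229) = 0.92271
D(P‖Q) = 0.5304 bits.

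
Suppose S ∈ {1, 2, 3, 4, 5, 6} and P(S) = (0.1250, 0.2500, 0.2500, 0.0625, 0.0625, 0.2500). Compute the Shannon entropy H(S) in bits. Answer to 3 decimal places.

2.375 bits

H(S) = −Σ p·log₂ p.
  −(0.1250)·log₂(0.1250) = 0.3750
  −(0.2500)·log₂(0.2500) = 0.5000
  −(0.2500)·log₂(0.2500) = 0.5000
  −(0.0625)·log₂(0.0625) = 0.2500
  −(0.0625)·log₂(0.0625) = 0.2500
  −(0.2500)·log₂(0.2500) = 0.5000
Sum: 0.3750 + 0.5000 + 0.5000 + 0.2500 + 0.2500 + 0.5000 = 2.375 bits.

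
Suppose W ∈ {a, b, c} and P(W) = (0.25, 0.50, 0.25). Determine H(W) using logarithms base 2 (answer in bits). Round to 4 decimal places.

1.5000 bits

H(W) = −Σ p·log₂ p.
  −(0.25)·log₂(0.25) = 0.50000
  −(0.50)·log₂(0.50) = 0.50000
  −(0.25)·log₂(0.25) = 0.50000
Sum: 0.50000 + 0.50000 + 0.50000 = 1.5000 bits.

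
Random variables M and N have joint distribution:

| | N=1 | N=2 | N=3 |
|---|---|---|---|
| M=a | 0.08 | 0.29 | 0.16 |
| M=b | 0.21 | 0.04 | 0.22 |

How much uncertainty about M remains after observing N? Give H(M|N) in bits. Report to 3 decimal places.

Marginals: p(M) = (0.5300, 0.4700), p(N) = (0.2900, 0.3300, 0.3800).
H(M|N) = Σ p(N) · H(M|N=·).
  N=1: p=0.2900, H(M|N=1) = 0.8498
  N=2: p=0.3300, H(M|N=2) = 0.5328
  N=3: p=0.3800, H(M|N=3) = 0.9819
Weighted sum = 0.795 bits.

0.795 bits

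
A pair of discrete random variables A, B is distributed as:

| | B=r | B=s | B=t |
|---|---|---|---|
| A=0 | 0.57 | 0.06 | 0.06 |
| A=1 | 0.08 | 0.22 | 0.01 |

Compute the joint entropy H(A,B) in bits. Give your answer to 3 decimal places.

1.788 bits

H(A,B) = −Σ p(x,y)·log₂ p(x,y) over all 6 cells.
  cell (0,r): −0.57·log₂0.57 = 0.4623
  cell (0,s): −0.06·log₂0.06 = 0.2435
  cell (0,t): −0.06·log₂0.06 = 0.2435
  cell (1,r): −0.08·log₂0.08 = 0.2915
  cell (1,s): −0.22·log₂0.22 = 0.4806
  cell (1,t): −0.01·log₂0.01 = 0.0664
Sum = 1.788 bits.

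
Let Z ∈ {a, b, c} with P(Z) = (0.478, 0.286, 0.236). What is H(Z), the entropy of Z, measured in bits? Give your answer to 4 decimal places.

1.5171 bits

H(Z) = −Σ p·log₂ p.
  −(0.478)·log₂(0.478) = 0.50903
  −(0.286)·log₂(0.286) = 0.51649
  −(0.236)·log₂(0.236) = 0.49162
Sum: 0.50903 + 0.51649 + 0.49162 = 1.5171 bits.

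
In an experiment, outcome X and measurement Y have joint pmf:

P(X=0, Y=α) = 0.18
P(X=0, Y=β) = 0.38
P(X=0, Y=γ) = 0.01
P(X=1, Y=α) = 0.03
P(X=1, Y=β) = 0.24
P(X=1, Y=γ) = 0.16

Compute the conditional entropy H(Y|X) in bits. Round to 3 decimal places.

1.125 bits

Chain rule: H(Y|X) = H(X,Y) − H(X).
Marginals: p(X) = (0.5700, 0.4300), p(Y) = (0.2100, 0.6200, 0.1700).
H(X,Y) = 2.1111 bits; H(X) = 0.9858 bits.
H(Y|X) = 2.1111 − 0.9858 = 1.125 bits.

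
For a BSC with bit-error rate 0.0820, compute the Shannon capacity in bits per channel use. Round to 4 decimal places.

Binary symmetric channel: C = 1 − h₂(ε) where h₂ is the binary entropy function.
h₂(0.0820) = −0.0820·log₂0.0820 − 0.9180·log₂0.9180 = 0.4092.
C = 1 − 0.4092 = 0.5908 bits per channel use.

0.5908 bits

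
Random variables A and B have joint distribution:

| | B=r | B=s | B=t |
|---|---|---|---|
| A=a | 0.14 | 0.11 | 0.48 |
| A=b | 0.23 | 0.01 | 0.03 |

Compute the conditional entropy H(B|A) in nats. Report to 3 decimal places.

0.776 nats

Chain rule: H(B|A) = H(A,B) − H(A).
Marginals: p(A) = (0.7300, 0.2700), p(B) = (0.3700, 0.1200, 0.5100).
H(A,B) = 1.3596 nats; H(A) = 0.5833 nats.
H(B|A) = 1.3596 − 0.5833 = 0.776 nats.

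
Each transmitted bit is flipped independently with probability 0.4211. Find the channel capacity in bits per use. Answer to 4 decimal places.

Binary symmetric channel: C = 1 − h₂(ε) where h₂ is the binary entropy function.
h₂(0.4211) = −0.4211·log₂0.4211 − 0.5789·log₂0.5789 = 0.9820.
C = 1 − 0.9820 = 0.0180 bits per channel use.

0.0180 bits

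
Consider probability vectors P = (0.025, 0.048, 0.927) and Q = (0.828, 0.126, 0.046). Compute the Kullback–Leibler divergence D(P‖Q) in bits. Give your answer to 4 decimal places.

3.8235 bits

D(P‖Q) = Σ p·log₂(p/q).
  0.025·log₂(0.025/0.828) = -0.12624
  0.048·log₂(0.048/0.126) = -0.06683
  0.927·log₂(0.927/0.046) = 4.01656
D(P‖Q) = 3.8235 bits.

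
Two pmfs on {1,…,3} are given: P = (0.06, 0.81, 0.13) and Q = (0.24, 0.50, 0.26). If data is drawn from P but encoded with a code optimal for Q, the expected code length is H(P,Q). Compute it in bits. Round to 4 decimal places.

1.1862 bits

H(P,Q) = −Σ p·log₂ q.
  −0.06·log₂(0.24) = 0.12353
  −0.81·log₂(0.50) = 0.81000
  −0.13·log₂(0.26) = 0.25264
H(P,Q) = 1.1862 bits.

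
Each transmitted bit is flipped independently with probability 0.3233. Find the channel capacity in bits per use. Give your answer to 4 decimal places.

0.0921 bits

Binary symmetric channel: C = 1 − h₂(ε) where h₂ is the binary entropy function.
h₂(0.3233) = −0.3233·log₂0.3233 − 0.6767·log₂0.6767 = 0.9079.
C = 1 − 0.9079 = 0.0921 bits per channel use.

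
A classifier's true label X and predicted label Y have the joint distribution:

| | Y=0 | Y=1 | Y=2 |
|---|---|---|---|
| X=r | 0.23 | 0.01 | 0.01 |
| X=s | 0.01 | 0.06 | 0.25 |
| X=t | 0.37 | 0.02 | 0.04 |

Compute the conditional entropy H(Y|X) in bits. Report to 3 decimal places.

Marginals: p(X) = (0.2500, 0.3200, 0.4300), p(Y) = (0.6100, 0.0900, 0.3000).
H(Y|X) = Σ p(X) · H(Y|X=·).
  X=r: p=0.2500, H(Y|X=r) = 0.4822
  X=s: p=0.3200, H(Y|X=s) = 0.8873
  X=t: p=0.4300, H(Y|X=t) = 0.7112
Weighted sum = 0.710 bits.

0.710 bits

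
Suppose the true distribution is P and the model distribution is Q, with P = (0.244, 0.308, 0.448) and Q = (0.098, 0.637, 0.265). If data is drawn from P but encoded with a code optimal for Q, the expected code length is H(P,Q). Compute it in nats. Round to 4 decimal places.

H(P,Q) = −Σ p·ln q.
  −0.244·ln(0.098) = 0.56676
  −0.308·ln(0.637) = 0.13890
  −0.448·ln(0.265) = 0.59496
H(P,Q) = 1.3006 nats.

1.3006 nats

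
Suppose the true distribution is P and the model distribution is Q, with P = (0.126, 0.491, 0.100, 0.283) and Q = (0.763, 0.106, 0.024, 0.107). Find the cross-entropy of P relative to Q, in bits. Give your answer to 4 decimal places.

3.0895 bits

H(P,Q) = −Σ p·log₂ q.
  −0.126·log₂(0.763) = 0.04917
  −0.491·log₂(0.106) = 1.58979
  −0.100·log₂(0.024) = 0.53808
  −0.283·log₂(0.107) = 0.91248
H(P,Q) = 3.0895 bits.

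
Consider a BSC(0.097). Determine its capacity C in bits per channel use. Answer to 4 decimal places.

0.5406 bits

Binary symmetric channel: C = 1 − h₂(ε) where h₂ is the binary entropy function.
h₂(0.097) = −0.097·log₂0.097 − 0.903·log₂0.903 = 0.4594.
C = 1 − 0.4594 = 0.5406 bits per channel use.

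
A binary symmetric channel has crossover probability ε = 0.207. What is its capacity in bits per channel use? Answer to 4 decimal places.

Binary symmetric channel: C = 1 − h₂(ε) where h₂ is the binary entropy function.
h₂(0.207) = −0.207·log₂0.207 − 0.793·log₂0.793 = 0.7357.
C = 1 − 0.7357 = 0.2643 bits per channel use.

0.2643 bits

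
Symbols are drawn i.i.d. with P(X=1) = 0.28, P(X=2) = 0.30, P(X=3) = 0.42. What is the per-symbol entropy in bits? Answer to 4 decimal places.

H(X) = −Σ p·log₂ p.
  −(0.28)·log₂(0.28) = 0.51422
  −(0.30)·log₂(0.30) = 0.52109
  −(0.42)·log₂(0.42) = 0.52565
Sum: 0.51422 + 0.52109 + 0.52565 = 1.5610 bits.

1.5610 bits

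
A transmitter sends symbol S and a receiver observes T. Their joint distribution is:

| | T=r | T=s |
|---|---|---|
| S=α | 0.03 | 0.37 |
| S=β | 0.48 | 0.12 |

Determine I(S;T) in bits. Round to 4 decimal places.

Marginals: p(S) = (0.4000, 0.6000), p(T) = (0.5100, 0.4900).
I(S;T) = Σ p(x,y)·log₂[p(x,y)/(p(x)p(y))].
  (α,r): 0.03·log₂(0.1471) = -0.08297
  (α,s): 0.37·log₂(1.8878) = 0.33917
  (β,r): 0.48·log₂(1.5686) = 0.31176
  (β,s): 0.12·log₂(0.4082) = -0.15513
Sum = 0.4128 bits.

0.4128 bits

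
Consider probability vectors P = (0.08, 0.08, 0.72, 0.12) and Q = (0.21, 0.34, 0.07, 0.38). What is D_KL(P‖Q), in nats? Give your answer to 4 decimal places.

D(P‖Q) = Σ p·ln(p/q).
  0.08·ln(0.08/0.21) = -0.07721
  0.08·ln(0.08/0.34) = -0.11575
  0.72·ln(0.72/0.07) = 1.67814
  0.12·ln(0.12/0.38) = -0.13832
D(P‖Q) = 1.3469 nats.

1.3469 nats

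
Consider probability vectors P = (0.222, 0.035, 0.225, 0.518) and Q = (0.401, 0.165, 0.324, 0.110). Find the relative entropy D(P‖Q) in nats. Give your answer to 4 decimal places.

0.5351 nats

D(P‖Q) = Σ p·ln(p/q).
  0.222·ln(0.222/0.401) = -0.13127
  0.035·ln(0.035/0.165) = -0.05427
  0.225·ln(0.225/0.324) = -0.08204
  0.518·ln(0.518/0.110) = 0.80264
D(P‖Q) = 0.5351 nats.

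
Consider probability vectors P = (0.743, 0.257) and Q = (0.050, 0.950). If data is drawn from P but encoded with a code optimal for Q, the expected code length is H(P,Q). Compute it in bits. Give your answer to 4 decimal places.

3.2302 bits

H(P,Q) = −Σ p·log₂ q.
  −0.743·log₂(0.050) = 3.21119
  −0.257·log₂(0.950) = 0.01902
H(P,Q) = 3.2302 bits.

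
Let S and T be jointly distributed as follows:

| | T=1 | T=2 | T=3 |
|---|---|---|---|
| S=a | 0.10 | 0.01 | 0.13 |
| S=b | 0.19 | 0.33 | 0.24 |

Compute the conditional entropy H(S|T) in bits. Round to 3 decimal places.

Chain rule: H(S|T) = H(S,T) − H(T).
Marginals: p(S) = (0.2400, 0.7600), p(T) = (0.2900, 0.3400, 0.3700).
H(S,T) = 2.2585 bits; H(T) = 1.5778 bits.
H(S|T) = 2.2585 − 1.5778 = 0.681 bits.

0.681 bits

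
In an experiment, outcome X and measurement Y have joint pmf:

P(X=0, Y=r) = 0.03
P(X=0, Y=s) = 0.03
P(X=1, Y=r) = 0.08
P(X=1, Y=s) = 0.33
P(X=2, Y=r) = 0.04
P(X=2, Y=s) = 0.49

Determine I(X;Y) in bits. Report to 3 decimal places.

0.053 bits

Marginals: p(X) = (0.0600, 0.4100, 0.5300), p(Y) = (0.1500, 0.8500).
I(X;Y) = H(X) + H(Y) − H(X,Y).
H(X) = 1.2564, H(Y) = 0.6098, H(X,Y) = 1.8129.
I(X;Y) = 1.2564 + 0.6098 − 1.8129 = 0.053 bits.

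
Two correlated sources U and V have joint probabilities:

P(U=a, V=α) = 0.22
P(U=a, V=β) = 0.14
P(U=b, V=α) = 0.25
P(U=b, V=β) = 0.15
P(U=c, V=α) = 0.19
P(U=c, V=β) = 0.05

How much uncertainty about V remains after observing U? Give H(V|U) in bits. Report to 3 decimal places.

0.906 bits

Chain rule: H(V|U) = H(U,V) − H(U).
Marginals: p(U) = (0.3600, 0.4000, 0.2400), p(V) = (0.6600, 0.3400).
H(U,V) = 2.4596 bits; H(U) = 1.5535 bits.
H(V|U) = 2.4596 − 1.5535 = 0.906 bits.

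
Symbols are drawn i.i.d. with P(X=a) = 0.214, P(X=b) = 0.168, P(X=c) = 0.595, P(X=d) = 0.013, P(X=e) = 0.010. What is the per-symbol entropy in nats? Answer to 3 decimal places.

1.041 nats

H(X) = −Σ p·ln p.
  −(0.214)·ln(0.214) = 0.3299
  −(0.168)·ln(0.168) = 0.2997
  −(0.595)·ln(0.595) = 0.3089
  −(0.013)·ln(0.013) = 0.0565
  −(0.010)·ln(0.010) = 0.0461
Sum: 0.3299 + 0.2997 + 0.3089 + 0.0565 + 0.0461 = 1.041 nats.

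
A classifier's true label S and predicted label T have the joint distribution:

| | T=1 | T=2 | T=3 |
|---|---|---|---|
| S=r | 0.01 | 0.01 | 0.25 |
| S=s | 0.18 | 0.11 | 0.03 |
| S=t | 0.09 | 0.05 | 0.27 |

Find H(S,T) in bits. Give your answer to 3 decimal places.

2.619 bits

H(S,T) = −Σ p(x,y)·log₂ p(x,y) over all 9 cells.
  cell (r,1): −0.01·log₂0.01 = 0.0664
  cell (r,2): −0.01·log₂0.01 = 0.0664
  cell (r,3): −0.25·log₂0.25 = 0.5000
  cell (s,1): −0.18·log₂0.18 = 0.4453
  cell (s,2): −0.11·log₂0.11 = 0.3503
  cell (s,3): −0.03·log₂0.03 = 0.1518
  cell (t,1): −0.09·log₂0.09 = 0.3127
  cell (t,2): −0.05·log₂0.05 = 0.2161
  cell (t,3): −0.27·log₂0.27 = 0.5100
Sum = 2.619 bits.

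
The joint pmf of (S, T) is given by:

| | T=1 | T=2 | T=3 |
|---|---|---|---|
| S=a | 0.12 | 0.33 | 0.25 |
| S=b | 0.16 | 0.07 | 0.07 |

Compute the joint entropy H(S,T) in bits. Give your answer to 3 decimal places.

H(S,T) = −Σ p(x,y)·log₂ p(x,y) over all 6 cells.
  cell (a,1): −0.12·log₂0.12 = 0.3671
  cell (a,2): −0.33·log₂0.33 = 0.5278
  cell (a,3): −0.25·log₂0.25 = 0.5000
  cell (b,1): −0.16·log₂0.16 = 0.4230
  cell (b,2): −0.07·log₂0.07 = 0.2686
  cell (b,3): −0.07·log₂0.07 = 0.2686
Sum = 2.355 bits.

2.355 bits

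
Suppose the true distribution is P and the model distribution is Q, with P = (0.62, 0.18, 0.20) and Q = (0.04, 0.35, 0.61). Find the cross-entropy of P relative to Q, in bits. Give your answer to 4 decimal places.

H(P,Q) = −Σ p·log₂ q.
  −0.62·log₂(0.04) = 2.87919
  −0.18·log₂(0.35) = 0.27262
  −0.20·log₂(0.61) = 0.14262
H(P,Q) = 3.2944 bits.

3.2944 bits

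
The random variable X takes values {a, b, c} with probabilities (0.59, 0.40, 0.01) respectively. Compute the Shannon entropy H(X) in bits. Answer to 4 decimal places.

H(X) = −Σ p·log₂ p.
  −(0.59)·log₂(0.59) = 0.44912
  −(0.40)·log₂(0.40) = 0.52877
  −(0.01)·log₂(0.01) = 0.06644
Sum: 0.44912 + 0.52877 + 0.06644 = 1.0443 bits.

1.0443 bits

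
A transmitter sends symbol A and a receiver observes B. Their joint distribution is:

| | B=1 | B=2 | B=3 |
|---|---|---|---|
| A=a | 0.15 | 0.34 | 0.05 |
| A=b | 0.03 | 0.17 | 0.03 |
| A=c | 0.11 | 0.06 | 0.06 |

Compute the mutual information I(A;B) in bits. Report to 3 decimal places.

Marginals: p(A) = (0.5400, 0.2300, 0.2300), p(B) = (0.2900, 0.5700, 0.1400).
I(A;B) = Σ p(x,y)·log₂[p(x,y)/(p(x)p(y))].
  (a,1): 0.15·log₂(0.9579) = -0.0093
  (a,2): 0.34·log₂(1.1046) = 0.0488
  (a,3): 0.05·log₂(0.6614) = -0.0298
  (b,1): 0.03·log₂(0.4498) = -0.0346
  (b,2): 0.17·log₂(1.2967) = 0.0637
  (b,3): 0.03·log₂(0.9317) = -0.0031
  (c,1): 0.11·log₂(1.6492) = 0.0794
  (c,2): 0.06·log₂(0.4577) = -0.0677
  (c,3): 0.06·log₂(1.8634) = 0.0539
Sum = 0.101 bits.

0.101 bits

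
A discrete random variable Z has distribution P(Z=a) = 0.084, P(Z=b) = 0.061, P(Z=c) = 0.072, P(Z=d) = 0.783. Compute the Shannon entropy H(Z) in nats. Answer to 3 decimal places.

H(Z) = −Σ p·ln p.
  −(0.084)·ln(0.084) = 0.2081
  −(0.061)·ln(0.061) = 0.1706
  −(0.072)·ln(0.072) = 0.1894
  −(0.783)·ln(0.783) = 0.1915
Sum: 0.2081 + 0.1706 + 0.1894 + 0.1915 = 0.760 nats.

0.760 nats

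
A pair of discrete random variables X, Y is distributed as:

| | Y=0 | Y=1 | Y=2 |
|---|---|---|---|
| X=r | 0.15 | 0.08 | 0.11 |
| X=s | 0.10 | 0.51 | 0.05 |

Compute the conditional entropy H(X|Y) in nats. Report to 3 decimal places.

0.502 nats

Marginals: p(X) = (0.3400, 0.6600), p(Y) = (0.2500, 0.5900, 0.1600).
H(X|Y) = Σ p(Y) · H(X|Y=·).
  Y=0: p=0.2500, H(X|Y=0) = 0.6730
  Y=1: p=0.5900, H(X|Y=1) = 0.3969
  Y=2: p=0.1600, H(X|Y=2) = 0.6211
Weighted sum = 0.502 nats.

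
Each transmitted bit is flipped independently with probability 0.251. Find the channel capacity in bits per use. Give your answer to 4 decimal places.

Binary symmetric channel: C = 1 − h₂(ε) where h₂ is the binary entropy function.
h₂(0.251) = −0.251·log₂0.251 − 0.749·log₂0.749 = 0.8129.
C = 1 − 0.8129 = 0.1871 bits per channel use.

0.1871 bits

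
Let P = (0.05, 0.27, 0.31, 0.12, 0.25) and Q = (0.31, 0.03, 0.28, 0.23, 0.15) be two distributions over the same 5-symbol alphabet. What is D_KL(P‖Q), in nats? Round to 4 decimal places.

0.5832 nats

D(P‖Q) = Σ p·ln(p/q).
  0.05·ln(0.05/0.31) = -0.09123
  0.27·ln(0.27/0.03) = 0.59325
  0.31·ln(0.31/0.28) = 0.03155
  0.12·ln(0.12/0.23) = -0.07807
  0.25·ln(0.25/0.15) = 0.12771
D(P‖Q) = 0.5832 nats.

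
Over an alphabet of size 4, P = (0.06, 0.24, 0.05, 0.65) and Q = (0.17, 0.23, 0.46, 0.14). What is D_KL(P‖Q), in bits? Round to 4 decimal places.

D(P‖Q) = Σ p·log₂(p/q).
  0.06·log₂(0.06/0.17) = -0.09015
  0.24·log₂(0.24/0.23) = 0.01474
  0.05·log₂(0.05/0.46) = -0.16008
  0.65·log₂(0.65/0.14) = 1.43976
D(P‖Q) = 1.2043 bits.

1.2043 bits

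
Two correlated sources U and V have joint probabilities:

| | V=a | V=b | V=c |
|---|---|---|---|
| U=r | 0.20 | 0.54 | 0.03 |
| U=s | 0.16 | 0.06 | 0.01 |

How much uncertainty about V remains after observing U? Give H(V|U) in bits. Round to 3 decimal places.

1.051 bits

Chain rule: H(V|U) = H(U,V) − H(U).
Marginals: p(U) = (0.7700, 0.2300), p(V) = (0.3600, 0.6000, 0.0400).
H(U,V) = 1.8292 bits; H(U) = 0.7780 bits.
H(V|U) = 1.8292 − 0.7780 = 1.051 bits.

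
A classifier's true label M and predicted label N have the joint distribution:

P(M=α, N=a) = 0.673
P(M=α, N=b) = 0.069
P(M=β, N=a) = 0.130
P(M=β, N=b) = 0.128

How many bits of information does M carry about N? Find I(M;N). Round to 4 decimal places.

0.1267 bits

Marginals: p(M) = (0.7420, 0.2580), p(N) = (0.8030, 0.1970).
I(M;N) = H(M) + H(N) − H(M,N).
H(M) = 0.8237, H(N) = 0.7159, H(M,N) = 1.4129.
I(M;N) = 0.8237 + 0.7159 − 1.4129 = 0.1267 bits.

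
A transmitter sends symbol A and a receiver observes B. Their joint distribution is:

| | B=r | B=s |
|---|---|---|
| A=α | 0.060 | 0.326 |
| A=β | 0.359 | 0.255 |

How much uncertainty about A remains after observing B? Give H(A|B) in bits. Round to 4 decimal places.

Marginals: p(A) = (0.3860, 0.6140), p(B) = (0.4190, 0.5810).
H(A|B) = Σ p(B) · H(A|B=·).
  B=r: p=0.4190, H(A|B=r) = 0.5926
  B=s: p=0.5810, H(A|B=s) = 0.9892
Weighted sum = 0.8230 bits.

0.8230 bits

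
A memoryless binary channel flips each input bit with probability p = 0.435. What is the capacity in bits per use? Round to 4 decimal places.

0.0122 bits

Binary symmetric channel: C = 1 − h₂(ε) where h₂ is the binary entropy function.
h₂(0.435) = −0.435·log₂0.435 − 0.565·log₂0.565 = 0.9878.
C = 1 − 0.9878 = 0.0122 bits per channel use.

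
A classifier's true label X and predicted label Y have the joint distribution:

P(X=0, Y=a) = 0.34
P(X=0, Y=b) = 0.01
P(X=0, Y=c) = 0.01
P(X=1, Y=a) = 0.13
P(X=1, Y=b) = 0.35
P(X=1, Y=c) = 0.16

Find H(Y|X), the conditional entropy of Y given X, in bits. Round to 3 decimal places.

Chain rule: H(Y|X) = H(X,Y) − H(X).
Marginals: p(X) = (0.3600, 0.6400), p(Y) = (0.4700, 0.3600, 0.1700).
H(X,Y) = 1.9978 bits; H(X) = 0.9427 bits.
H(Y|X) = 1.9978 − 0.9427 = 1.055 bits.

1.055 bits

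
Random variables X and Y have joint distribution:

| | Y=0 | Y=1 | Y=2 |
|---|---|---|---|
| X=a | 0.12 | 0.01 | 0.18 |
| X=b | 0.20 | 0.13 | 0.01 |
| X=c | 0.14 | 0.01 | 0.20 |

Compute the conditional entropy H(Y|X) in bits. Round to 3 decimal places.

Chain rule: H(Y|X) = H(X,Y) − H(X).
Marginals: p(X) = (0.3100, 0.3400, 0.3500), p(Y) = (0.4600, 0.1500, 0.3900).
H(X,Y) = 2.7202 bits; H(X) = 1.5831 bits.
H(Y|X) = 2.7202 − 1.5831 = 1.137 bits.

1.137 bits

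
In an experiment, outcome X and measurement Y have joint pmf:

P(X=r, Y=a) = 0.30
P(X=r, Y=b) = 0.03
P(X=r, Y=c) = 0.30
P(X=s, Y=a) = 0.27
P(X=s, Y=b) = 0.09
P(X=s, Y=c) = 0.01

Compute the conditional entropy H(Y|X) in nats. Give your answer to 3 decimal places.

Chain rule: H(Y|X) = H(X,Y) − H(X).
Marginals: p(X) = (0.6300, 0.3700), p(Y) = (0.5700, 0.1200, 0.3100).
H(X,Y) = 1.4439 nats; H(X) = 0.6590 nats.
H(Y|X) = 1.4439 − 0.6590 = 0.785 nats.

0.785 nats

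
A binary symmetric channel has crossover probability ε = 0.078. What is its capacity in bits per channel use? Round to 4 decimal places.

Binary symmetric channel: C = 1 − h₂(ε) where h₂ is the binary entropy function.
h₂(0.078) = −0.078·log₂0.078 − 0.922·log₂0.922 = 0.3951.
C = 1 − 0.3951 = 0.6049 bits per channel use.

0.6049 bits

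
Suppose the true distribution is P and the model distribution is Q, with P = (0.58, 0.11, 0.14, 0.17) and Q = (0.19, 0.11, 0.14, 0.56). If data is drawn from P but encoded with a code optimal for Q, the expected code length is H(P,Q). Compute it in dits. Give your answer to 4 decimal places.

0.6861 dits

H(P,Q) = −Σ p·log₁₀ q.
  −0.58·log₁₀(0.19) = 0.41832
  −0.11·log₁₀(0.11) = 0.10545
  −0.14·log₁₀(0.14) = 0.11954
  −0.17·log₁₀(0.56) = 0.04281
H(P,Q) = 0.6861 dits.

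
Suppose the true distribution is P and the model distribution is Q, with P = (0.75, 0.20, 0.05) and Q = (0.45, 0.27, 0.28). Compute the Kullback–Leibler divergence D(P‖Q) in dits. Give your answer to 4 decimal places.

D(P‖Q) = Σ p·log₁₀(p/q).
  0.75·log₁₀(0.75/0.45) = 0.16639
  0.20·log₁₀(0.20/0.27) = -0.02607
  0.05·log₁₀(0.05/0.28) = -0.03741
D(P‖Q) = 0.1029 dits.

0.1029 dits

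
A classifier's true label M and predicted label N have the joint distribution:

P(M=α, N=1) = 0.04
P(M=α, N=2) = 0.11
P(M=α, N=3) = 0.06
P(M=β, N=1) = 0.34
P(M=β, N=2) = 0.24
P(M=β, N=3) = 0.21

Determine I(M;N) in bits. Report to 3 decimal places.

Marginals: p(M) = (0.2100, 0.7900), p(N) = (0.3800, 0.3500, 0.2700).
I(M;N) = H(M) + H(N) − H(M,N).
H(M) = 0.7415, H(N) = 1.5706, H(M,N) = 2.2757.
I(M;N) = 0.7415 + 1.5706 − 2.2757 = 0.036 bits.

0.036 bits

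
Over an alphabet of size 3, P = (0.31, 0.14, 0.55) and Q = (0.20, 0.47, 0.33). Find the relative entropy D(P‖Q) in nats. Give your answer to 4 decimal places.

D(P‖Q) = Σ p·ln(p/q).
  0.31·ln(0.31/0.20) = 0.13586
  0.14·ln(0.14/0.47) = -0.16955
  0.55·ln(0.55/0.33) = 0.28095
D(P‖Q) = 0.2473 nats.

0.2473 nats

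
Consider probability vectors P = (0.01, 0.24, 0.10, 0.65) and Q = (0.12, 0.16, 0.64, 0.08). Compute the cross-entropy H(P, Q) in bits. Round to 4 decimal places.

3.0980 bits

H(P,Q) = −Σ p·log₂ q.
  −0.01·log₂(0.12) = 0.03059
  −0.24·log₂(0.16) = 0.63453
  −0.10·log₂(0.64) = 0.06439
  −0.65·log₂(0.08) = 2.36851
H(P,Q) = 3.0980 bits.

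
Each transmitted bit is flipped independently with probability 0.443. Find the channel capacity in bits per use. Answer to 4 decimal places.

0.0094 bits

Binary symmetric channel: C = 1 − h₂(ε) where h₂ is the binary entropy function.
h₂(0.443) = −0.443·log₂0.443 − 0.557·log₂0.557 = 0.9906.
C = 1 − 0.9906 = 0.0094 bits per channel use.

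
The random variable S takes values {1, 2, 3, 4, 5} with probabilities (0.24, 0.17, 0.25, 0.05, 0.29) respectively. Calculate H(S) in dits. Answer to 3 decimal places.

0.651 dits

H(S) = −Σ p·log₁₀ p.
  −(0.24)·log₁₀(0.24) = 0.1487
  −(0.17)·log₁₀(0.17) = 0.1308
  −(0.25)·log₁₀(0.25) = 0.1505
  −(0.05)·log₁₀(0.05) = 0.0651
  −(0.29)·log₁₀(0.29) = 0.1559
Sum: 0.1487 + 0.1308 + 0.1505 + 0.0651 + 0.1559 = 0.651 dits.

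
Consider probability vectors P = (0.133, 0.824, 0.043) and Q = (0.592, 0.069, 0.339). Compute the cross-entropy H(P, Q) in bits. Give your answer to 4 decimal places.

H(P,Q) = −Σ p·log₂ q.
  −0.133·log₂(0.592) = 0.10059
  −0.824·log₂(0.069) = 3.17838
  −0.043·log₂(0.339) = 0.06711
H(P,Q) = 3.3461 bits.

3.3461 bits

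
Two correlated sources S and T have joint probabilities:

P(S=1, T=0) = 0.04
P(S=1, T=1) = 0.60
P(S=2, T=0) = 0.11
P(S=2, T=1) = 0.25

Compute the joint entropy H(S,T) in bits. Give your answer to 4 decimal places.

1.4782 bits

H(S,T) = −Σ p(x,y)·log₂ p(x,y) over all 4 cells.
  cell (1,0): −0.04·log₂0.04 = 0.18575
  cell (1,1): −0.60·log₂0.60 = 0.44218
  cell (2,0): −0.11·log₂0.11 = 0.35029
  cell (2,1): −0.25·log₂0.25 = 0.50000
Sum = 1.4782 bits.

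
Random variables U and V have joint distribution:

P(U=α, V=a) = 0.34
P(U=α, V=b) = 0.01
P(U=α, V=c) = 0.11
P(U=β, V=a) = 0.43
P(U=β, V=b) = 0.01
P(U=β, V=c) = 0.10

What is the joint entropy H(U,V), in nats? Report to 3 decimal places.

H(U,V) = −Σ p(x,y)·ln p(x,y) over all 6 cells.
  cell (α,a): −0.34·ln0.34 = 0.3668
  cell (α,b): −0.01·ln0.01 = 0.0461
  cell (α,c): −0.11·ln0.11 = 0.2428
  cell (β,a): −0.43·ln0.43 = 0.3629
  cell (β,b): −0.01·ln0.01 = 0.0461
  cell (β,c): −0.10·ln0.10 = 0.2303
Sum = 1.295 nats.

1.295 nats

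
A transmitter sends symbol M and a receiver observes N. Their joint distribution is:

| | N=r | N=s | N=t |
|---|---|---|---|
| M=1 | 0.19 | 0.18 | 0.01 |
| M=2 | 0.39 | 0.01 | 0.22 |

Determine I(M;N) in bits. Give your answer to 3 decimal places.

0.313 bits

Marginals: p(M) = (0.3800, 0.6200), p(N) = (0.5800, 0.1900, 0.2300).
I(M;N) = Σ p(x,y)·log₂[p(x,y)/(p(x)p(y))].
  (1,r): 0.19·log₂(0.8621) = -0.0407
  (1,s): 0.18·log₂(2.4931) = 0.2372
  (1,t): 0.01·log₂(0.1144) = -0.0313
  (2,r): 0.39·log₂(1.0845) = 0.0457
  (2,s): 0.01·log₂(0.0849) = -0.0356
  (2,t): 0.22·log₂(1.5428) = 0.1376
Sum = 0.313 bits.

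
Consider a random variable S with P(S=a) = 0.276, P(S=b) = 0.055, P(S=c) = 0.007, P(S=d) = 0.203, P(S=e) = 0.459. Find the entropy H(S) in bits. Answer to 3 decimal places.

H(S) = −Σ p·log₂ p.
  −(0.276)·log₂(0.276) = 0.5126
  −(0.055)·log₂(0.055) = 0.2301
  −(0.007)·log₂(0.007) = 0.0501
  −(0.203)·log₂(0.203) = 0.4670
  −(0.459)·log₂(0.459) = 0.5157
Sum: 0.5126 + 0.2301 + 0.0501 + 0.4670 + 0.5157 = 1.776 bits.

1.776 bits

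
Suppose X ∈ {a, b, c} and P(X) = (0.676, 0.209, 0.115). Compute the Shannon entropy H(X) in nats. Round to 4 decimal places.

0.8406 nats

H(X) = −Σ p·ln p.
  −(0.676)·ln(0.676) = 0.26470
  −(0.209)·ln(0.209) = 0.32717
  −(0.115)·ln(0.115) = 0.24872
Sum: 0.26470 + 0.32717 + 0.24872 = 0.8406 nats.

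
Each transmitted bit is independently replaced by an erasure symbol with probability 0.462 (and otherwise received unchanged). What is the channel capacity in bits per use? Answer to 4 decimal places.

0.5380 bits

Binary erasure channel: capacity C = 1 − ε.
C = 1 − 0.462 = 0.5380 bits per channel use.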